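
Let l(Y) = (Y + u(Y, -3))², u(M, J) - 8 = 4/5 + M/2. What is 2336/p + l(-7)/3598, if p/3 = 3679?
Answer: 843682493/3971112600 ≈ 0.21246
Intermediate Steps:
p = 11037 (p = 3*3679 = 11037)
u(M, J) = 44/5 + M/2 (u(M, J) = 8 + (4/5 + M/2) = 8 + (4*(⅕) + M*(½)) = 8 + (⅘ + M/2) = 44/5 + M/2)
l(Y) = (44/5 + 3*Y/2)² (l(Y) = (Y + (44/5 + Y/2))² = (44/5 + 3*Y/2)²)
2336/p + l(-7)/3598 = 2336/11037 + ((88 + 15*(-7))²/100)/3598 = 2336*(1/11037) + ((88 - 105)²/100)*(1/3598) = 2336/11037 + ((1/100)*(-17)²)*(1/3598) = 2336/11037 + ((1/100)*289)*(1/3598) = 2336/11037 + (289/100)*(1/3598) = 2336/11037 + 289/359800 = 843682493/3971112600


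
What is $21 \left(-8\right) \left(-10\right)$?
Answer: $1680$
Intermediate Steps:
$21 \left(-8\right) \left(-10\right) = \left(-168\right) \left(-10\right) = 1680$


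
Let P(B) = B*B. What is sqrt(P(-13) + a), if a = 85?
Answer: sqrt(254) ≈ 15.937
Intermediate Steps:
P(B) = B**2
sqrt(P(-13) + a) = sqrt((-13)**2 + 85) = sqrt(169 + 85) = sqrt(254)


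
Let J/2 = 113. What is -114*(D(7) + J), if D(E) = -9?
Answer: -24738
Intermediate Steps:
J = 226 (J = 2*113 = 226)
-114*(D(7) + J) = -114*(-9 + 226) = -114*217 = -24738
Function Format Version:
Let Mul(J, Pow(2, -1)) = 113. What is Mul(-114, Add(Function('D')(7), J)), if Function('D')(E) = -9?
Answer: -24738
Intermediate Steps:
J = 226 (J = Mul(2, 113) = 226)
Mul(-114, Add(Function('D')(7), J)) = Mul(-114, Add(-9, 226)) = Mul(-114, 217) = -24738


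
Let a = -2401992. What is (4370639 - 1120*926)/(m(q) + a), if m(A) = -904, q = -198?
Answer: -3333519/2402896 ≈ -1.3873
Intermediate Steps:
(4370639 - 1120*926)/(m(q) + a) = (4370639 - 1120*926)/(-904 - 2401992) = (4370639 - 1037120)/(-2402896) = 3333519*(-1/2402896) = -3333519/2402896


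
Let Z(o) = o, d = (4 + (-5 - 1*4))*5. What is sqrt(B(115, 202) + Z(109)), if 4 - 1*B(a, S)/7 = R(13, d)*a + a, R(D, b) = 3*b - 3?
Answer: sqrt(62122) ≈ 249.24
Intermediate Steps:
d = -25 (d = (4 + (-5 - 4))*5 = (4 - 9)*5 = -5*5 = -25)
R(D, b) = -3 + 3*b
B(a, S) = 28 + 539*a (B(a, S) = 28 - 7*((-3 + 3*(-25))*a + a) = 28 - 7*((-3 - 75)*a + a) = 28 - 7*(-78*a + a) = 28 - (-539)*a = 28 + 539*a)
sqrt(B(115, 202) + Z(109)) = sqrt((28 + 539*115) + 109) = sqrt((28 + 61985) + 109) = sqrt(62013 + 109) = sqrt(62122)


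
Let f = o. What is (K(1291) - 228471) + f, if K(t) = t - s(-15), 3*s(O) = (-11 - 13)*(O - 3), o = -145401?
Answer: -372725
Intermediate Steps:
f = -145401
s(O) = 24 - 8*O (s(O) = ((-11 - 13)*(O - 3))/3 = (-24*(-3 + O))/3 = (72 - 24*O)/3 = 24 - 8*O)
K(t) = -144 + t (K(t) = t - (24 - 8*(-15)) = t - (24 + 120) = t - 1*144 = t - 144 = -144 + t)
(K(1291) - 228471) + f = ((-144 + 1291) - 228471) - 145401 = (1147 - 228471) - 145401 = -227324 - 145401 = -372725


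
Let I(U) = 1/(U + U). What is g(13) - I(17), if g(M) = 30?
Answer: 1019/34 ≈ 29.971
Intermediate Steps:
I(U) = 1/(2*U)
g(13) - I(17) = 30 - 1/(2*17) = 30 - 1*1/34 = 30 - 1/34 = 1019/34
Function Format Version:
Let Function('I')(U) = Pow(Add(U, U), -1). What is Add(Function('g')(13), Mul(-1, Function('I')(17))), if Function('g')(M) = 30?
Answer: Rational(1019, 34) ≈ 29.971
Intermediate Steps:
Function('I')(U) = Mul(Rational(1, 2), Pow(U, -1)) (Function('I')(U) = Pow(Mul(2, U), -1) = Mul(Rational(1, 2), Pow(U, -1)))
Add(Function('g')(13), Mul(-1, Function('I')(17))) = Add(30, Mul(-1, Mul(Rational(1, 2), Pow(17, -1)))) = Add(30, Mul(-1, Mul(Rational(1, 2), Rational(1, 17)))) = Add(30, Mul(-1, Rational(1, 34))) = Add(30, Rational(-1, 34)) = Rational(1019, 34)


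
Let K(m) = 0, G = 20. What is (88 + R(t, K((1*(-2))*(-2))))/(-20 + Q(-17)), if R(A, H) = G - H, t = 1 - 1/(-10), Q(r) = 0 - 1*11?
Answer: -108/31 ≈ -3.4839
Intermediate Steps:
Q(r) = -11 (Q(r) = 0 - 11 = -11)
t = 11/10 (t = 1 - 1*(-1/10) = 1 + 1/10 = 11/10 ≈ 1.1000)
R(A, H) = 20 - H
(88 + R(t, K((1*(-2))*(-2))))/(-20 + Q(-17)) = (88 + (20 - 1*0))/(-20 - 11) = (88 + (20 + 0))/(-31) = (88 + 20)*(-1/31) = 108*(-1/31) = -108/31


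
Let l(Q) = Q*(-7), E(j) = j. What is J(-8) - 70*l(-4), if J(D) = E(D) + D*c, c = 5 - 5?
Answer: -1968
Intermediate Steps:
c = 0
l(Q) = -7*Q
J(D) = D (J(D) = D + D*0 = D + 0 = D)
J(-8) - 70*l(-4) = -8 - (-490)*(-4) = -8 - 70*28 = -8 - 1960 = -1968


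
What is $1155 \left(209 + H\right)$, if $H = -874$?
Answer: $-768075$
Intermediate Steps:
$1155 \left(209 + H\right) = 1155 \left(209 - 874\right) = 1155 \left(-665\right) = -768075$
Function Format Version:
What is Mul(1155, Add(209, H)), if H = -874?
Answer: -768075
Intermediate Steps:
Mul(1155, Add(209, H)) = Mul(1155, Add(209, -874)) = Mul(1155, -665) = -768075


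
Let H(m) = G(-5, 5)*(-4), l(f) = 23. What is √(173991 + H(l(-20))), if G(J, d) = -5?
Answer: √174011 ≈ 417.15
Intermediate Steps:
H(m) = 20 (H(m) = -5*(-4) = 20)
√(173991 + H(l(-20))) = √(173991 + 20) = √174011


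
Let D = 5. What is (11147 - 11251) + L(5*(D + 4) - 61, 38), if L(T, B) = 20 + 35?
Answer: -49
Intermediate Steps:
L(T, B) = 55
(11147 - 11251) + L(5*(D + 4) - 61, 38) = (11147 - 11251) + 55 = -104 + 55 = -49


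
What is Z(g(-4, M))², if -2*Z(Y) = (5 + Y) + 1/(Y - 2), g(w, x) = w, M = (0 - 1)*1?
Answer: 25/144 ≈ 0.17361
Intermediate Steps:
M = -1 (M = -1*1 = -1)
Z(Y) = -5/2 - Y/2 - 1/(2*(-2 + Y)) (Z(Y) = -((5 + Y) + 1/(Y - 2))/2 = -((5 + Y) + 1/(-2 + Y))/2 = -(5 + Y + 1/(-2 + Y))/2 = -5/2 - Y/2 - 1/(2*(-2 + Y)))
Z(g(-4, M))² = ((9 - 1*(-4)² - 3*(-4))/(2*(-2 - 4)))² = ((½)*(9 - 1*16 + 12)/(-6))² = ((½)*(-⅙)*(9 - 16 + 12))² = ((½)*(-⅙)*5)² = (-5/12)² = 25/144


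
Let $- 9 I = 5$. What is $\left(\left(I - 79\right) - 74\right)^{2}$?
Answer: $\frac{1909924}{81} \approx 23579.0$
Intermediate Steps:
$I = - \frac{5}{9}$ ($I = \left(- \frac{1}{9}\right) 5 = - \frac{5}{9} \approx -0.55556$)
$\left(\left(I - 79\right) - 74\right)^{2} = \left(\left(- \frac{5}{9} - 79\right) - 74\right)^{2} = \left(- \frac{716}{9} - 74\right)^{2} = \left(- \frac{1382}{9}\right)^{2} = \frac{1909924}{81}$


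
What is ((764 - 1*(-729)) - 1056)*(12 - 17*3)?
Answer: -17043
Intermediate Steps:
((764 - 1*(-729)) - 1056)*(12 - 17*3) = ((764 + 729) - 1056)*(12 - 51) = (1493 - 1056)*(-39) = 437*(-39) = -17043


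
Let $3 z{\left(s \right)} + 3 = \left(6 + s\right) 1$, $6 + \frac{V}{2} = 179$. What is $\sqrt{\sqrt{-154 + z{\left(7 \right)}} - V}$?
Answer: $\frac{\sqrt{-3114 + 6 i \sqrt{339}}}{3} \approx 0.32989 + 18.604 i$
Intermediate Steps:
$V = 346$ ($V = -12 + 2 \cdot 179 = -12 + 358 = 346$)
$z{\left(s \right)} = 1 + \frac{s}{3}$ ($z{\left(s \right)} = -1 + \frac{\left(6 + s\right) 1}{3} = -1 + \frac{6 + s}{3} = -1 + \left(2 + \frac{s}{3}\right) = 1 + \frac{s}{3}$)
$\sqrt{\sqrt{-154 + z{\left(7 \right)}} - V} = \sqrt{\sqrt{-154 + \left(1 + \frac{1}{3} \cdot 7\right)} - 346} = \sqrt{\sqrt{-154 + \left(1 + \frac{7}{3}\right)} - 346} = \sqrt{\sqrt{-154 + \frac{10}{3}} - 346} = \sqrt{\sqrt{- \frac{452}{3}} - 346} = \sqrt{\frac{2 i \sqrt{339}}{3} - 346} = \sqrt{-346 + \frac{2 i \sqrt{339}}{3}}$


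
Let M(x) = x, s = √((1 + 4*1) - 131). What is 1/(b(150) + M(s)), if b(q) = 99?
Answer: 11/1103 - I*√14/3309 ≈ 0.0099728 - 0.0011308*I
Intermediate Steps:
s = 3*I*√14 (s = √((1 + 4) - 131) = √(5 - 131) = √(-126) = 3*I*√14 ≈ 11.225*I)
1/(b(150) + M(s)) = 1/(99 + 3*I*√14)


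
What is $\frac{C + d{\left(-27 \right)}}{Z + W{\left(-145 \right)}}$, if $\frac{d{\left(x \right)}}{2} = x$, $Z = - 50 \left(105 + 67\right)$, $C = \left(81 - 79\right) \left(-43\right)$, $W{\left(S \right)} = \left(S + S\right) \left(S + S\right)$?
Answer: $- \frac{7}{3775} \approx -0.0018543$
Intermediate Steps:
$W{\left(S \right)} = 4 S^{2}$ ($W{\left(S \right)} = 2 S 2 S = 4 S^{2}$)
$C = -86$ ($C = 2 \left(-43\right) = -86$)
$Z = -8600$ ($Z = \left(-50\right) 172 = -8600$)
$d{\left(x \right)} = 2 x$
$\frac{C + d{\left(-27 \right)}}{Z + W{\left(-145 \right)}} = \frac{-86 + 2 \left(-27\right)}{-8600 + 4 \left(-145\right)^{2}} = \frac{-86 - 54}{-8600 + 4 \cdot 21025} = - \frac{140}{-8600 + 84100} = - \frac{140}{75500} = \left(-140\right) \frac{1}{75500} = - \frac{7}{3775}$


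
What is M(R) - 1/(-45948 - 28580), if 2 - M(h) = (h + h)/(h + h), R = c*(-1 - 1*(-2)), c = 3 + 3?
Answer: 74529/74528 ≈ 1.0000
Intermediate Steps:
c = 6
R = 6 (R = 6*(-1 - 1*(-2)) = 6*(-1 + 2) = 6*1 = 6)
M(h) = 1 (M(h) = 2 - (h + h)/(h + h) = 2 - 2*h/(2*h) = 2 - 2*h*1/(2*h) = 2 - 1*1 = 2 - 1 = 1)
M(R) - 1/(-45948 - 28580) = 1 - 1/(-45948 - 28580) = 1 - 1/(-74528) = 1 - 1*(-1/74528) = 1 + 1/74528 = 74529/74528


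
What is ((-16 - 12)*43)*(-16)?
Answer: 19264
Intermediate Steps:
((-16 - 12)*43)*(-16) = -28*43*(-16) = -1204*(-16) = 19264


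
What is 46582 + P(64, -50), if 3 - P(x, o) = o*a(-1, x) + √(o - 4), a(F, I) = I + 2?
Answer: 49885 - 3*I*√6 ≈ 49885.0 - 7.3485*I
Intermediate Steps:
a(F, I) = 2 + I
P(x, o) = 3 - √(-4 + o) - o*(2 + x) (P(x, o) = 3 - (o*(2 + x) + √(o - 4)) = 3 - (o*(2 + x) + √(-4 + o)) = 3 - (√(-4 + o) + o*(2 + x)) = 3 + (-√(-4 + o) - o*(2 + x)) = 3 - √(-4 + o) - o*(2 + x))
46582 + P(64, -50) = 46582 + (3 - √(-4 - 50) - 1*(-50)*(2 + 64)) = 46582 + (3 - √(-54) - 1*(-50)*66) = 46582 + (3 - 3*I*√6 + 3300) = 46582 + (3303 - 3*I*√6) = 49885 - 3*I*√6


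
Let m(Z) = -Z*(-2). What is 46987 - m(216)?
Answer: 46555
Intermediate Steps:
m(Z) = 2*Z (m(Z) = -(-2)*Z = 2*Z)
46987 - m(216) = 46987 - 2*216 = 46987 - 1*432 = 46987 - 432 = 46555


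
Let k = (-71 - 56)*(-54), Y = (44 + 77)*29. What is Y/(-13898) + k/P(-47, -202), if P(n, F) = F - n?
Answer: -95856379/2154190 ≈ -44.498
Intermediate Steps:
Y = 3509 (Y = 121*29 = 3509)
k = 6858 (k = -127*(-54) = 6858)
Y/(-13898) + k/P(-47, -202) = 3509/(-13898) + 6858/(-202 - 1*(-47)) = 3509*(-1/13898) + 6858/(-202 + 47) = -3509/13898 + 6858/(-155) = -3509/13898 + 6858*(-1/155) = -3509/13898 - 6858/155 = -95856379/2154190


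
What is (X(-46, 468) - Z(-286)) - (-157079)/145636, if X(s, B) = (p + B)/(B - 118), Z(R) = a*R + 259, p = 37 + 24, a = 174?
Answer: 1261765291047/25486300 ≈ 49508.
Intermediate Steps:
p = 61
Z(R) = 259 + 174*R (Z(R) = 174*R + 259 = 259 + 174*R)
X(s, B) = (61 + B)/(-118 + B) (X(s, B) = (61 + B)/(B - 118) = (61 + B)/(-118 + B))
(X(-46, 468) - Z(-286)) - (-157079)/145636 = ((61 + 468)/(-118 + 468) - (259 + 174*(-286))) - (-157079)/145636 = (529/350 - (259 - 49764)) - (-157079)/145636 = ((1/350)*529 - 1*(-49505)) - 1*(-157079/145636) = (529/350 + 49505) + 157079/145636 = 17327279/350 + 157079/145636 = 1261765291047/25486300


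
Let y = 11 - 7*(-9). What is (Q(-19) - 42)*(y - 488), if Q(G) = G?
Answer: 25254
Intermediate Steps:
y = 74 (y = 11 + 63 = 74)
(Q(-19) - 42)*(y - 488) = (-19 - 42)*(74 - 488) = -61*(-414) = 25254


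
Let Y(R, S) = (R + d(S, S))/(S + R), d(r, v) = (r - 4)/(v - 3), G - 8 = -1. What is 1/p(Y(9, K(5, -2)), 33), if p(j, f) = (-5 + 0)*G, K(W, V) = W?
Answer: -1/35 ≈ -0.028571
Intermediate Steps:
G = 7 (G = 8 - 1 = 7)
d(r, v) = (-4 + r)/(-3 + v)
Y(R, S) = (R + (-4 + S)/(-3 + S))/(R + S) (Y(R, S) = (R + (-4 + S)/(-3 + S))/(S + R) = (R + (-4 + S)/(-3 + S))/(R + S))
p(j, f) = -35 (p(j, f) = (-5 + 0)*7 = -5*7 = -35)
1/p(Y(9, K(5, -2)), 33) = 1/(-35) = -1/35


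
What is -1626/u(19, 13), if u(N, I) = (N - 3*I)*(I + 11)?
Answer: 271/80 ≈ 3.3875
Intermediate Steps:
u(N, I) = (11 + I)*(N - 3*I) (u(N, I) = (N - 3*I)*(11 + I) = (11 + I)*(N - 3*I))
-1626/u(19, 13) = -1626/(-33*13 - 3*13**2 + 11*19 + 13*19) = -1626/(-429 - 3*169 + 209 + 247) = -1626/(-429 - 507 + 209 + 247) = -1626/(-480) = -1626*(-1/480) = 271/80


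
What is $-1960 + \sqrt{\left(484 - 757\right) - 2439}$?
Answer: $-1960 + 2 i \sqrt{678} \approx -1960.0 + 52.077 i$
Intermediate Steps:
$-1960 + \sqrt{\left(484 - 757\right) - 2439} = -1960 + \sqrt{-273 - 2439} = -1960 + \sqrt{-2712} = -1960 + 2 i \sqrt{678}$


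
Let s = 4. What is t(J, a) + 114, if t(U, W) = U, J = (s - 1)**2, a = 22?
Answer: 123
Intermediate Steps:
J = 9 (J = (4 - 1)**2 = 3**2 = 9)
t(J, a) + 114 = 9 + 114 = 123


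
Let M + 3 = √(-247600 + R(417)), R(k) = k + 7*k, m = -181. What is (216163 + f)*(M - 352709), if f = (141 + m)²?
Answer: -76807623256 + 435526*I*√61066 ≈ -7.6808e+10 + 1.0763e+8*I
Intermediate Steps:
R(k) = 8*k
M = -3 + 2*I*√61066 (M = -3 + √(-247600 + 8*417) = -3 + √(-247600 + 3336) = -3 + √(-244264) = -3 + 2*I*√61066 ≈ -3.0 + 494.23*I)
f = 1600 (f = (141 - 181)² = (-40)² = 1600)
(216163 + f)*(M - 352709) = (216163 + 1600)*((-3 + 2*I*√61066) - 352709) = 217763*(-352712 + 2*I*√61066) = -76807623256 + 435526*I*√61066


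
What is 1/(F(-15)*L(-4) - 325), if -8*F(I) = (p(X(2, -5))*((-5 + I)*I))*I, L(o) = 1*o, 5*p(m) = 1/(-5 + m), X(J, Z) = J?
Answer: -1/175 ≈ -0.0057143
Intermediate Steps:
p(m) = 1/(5*(-5 + m))
L(o) = o
F(I) = I²*(-5 + I)/120 (F(I) = -(1/(5*(-5 + 2)))*((-5 + I)*I)*I/8 = -((⅕)/(-3))*(I*(-5 + I))*I/8 = -((⅕)*(-⅓))*(I*(-5 + I))*I/8 = -(-I*(-5 + I)/15)*I/8 = -(-1)*I²*(-5 + I)/120 = I²*(-5 + I)/120)
1/(F(-15)*L(-4) - 325) = 1/(((1/120)*(-15)²*(-5 - 15))*(-4) - 325) = 1/(((1/120)*225*(-20))*(-4) - 325) = 1/(-75/2*(-4) - 325) = 1/(150 - 325) = 1/(-175) = -1/175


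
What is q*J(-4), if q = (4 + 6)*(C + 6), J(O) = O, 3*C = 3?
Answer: -280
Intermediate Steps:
C = 1 (C = (1/3)*3 = 1)
q = 70 (q = (4 + 6)*(1 + 6) = 10*7 = 70)
q*J(-4) = 70*(-4) = -280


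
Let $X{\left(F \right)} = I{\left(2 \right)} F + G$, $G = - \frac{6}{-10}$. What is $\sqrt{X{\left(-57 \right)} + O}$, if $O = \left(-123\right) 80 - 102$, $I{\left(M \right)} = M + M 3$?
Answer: $\frac{i \sqrt{259935}}{5} \approx 101.97 i$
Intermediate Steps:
$I{\left(M \right)} = 4 M$ ($I{\left(M \right)} = M + 3 M = 4 M$)
$G = \frac{3}{5}$ ($G = \left(-6\right) \left(- \frac{1}{10}\right) = \frac{3}{5} \approx 0.6$)
$O = -9942$ ($O = -9840 - 102 = -9942$)
$X{\left(F \right)} = \frac{3}{5} + 8 F$ ($X{\left(F \right)} = 4 \cdot 2 F + \frac{3}{5} = 8 F + \frac{3}{5} = \frac{3}{5} + 8 F$)
$\sqrt{X{\left(-57 \right)} + O} = \sqrt{\left(\frac{3}{5} + 8 \left(-57\right)\right) - 9942} = \sqrt{\left(\frac{3}{5} - 456\right) - 9942} = \sqrt{- \frac{2277}{5} - 9942} = \sqrt{- \frac{51987}{5}} = \frac{i \sqrt{259935}}{5}$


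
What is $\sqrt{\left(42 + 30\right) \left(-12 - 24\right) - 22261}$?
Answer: $i \sqrt{24853} \approx 157.65 i$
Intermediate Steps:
$\sqrt{\left(42 + 30\right) \left(-12 - 24\right) - 22261} = \sqrt{72 \left(-36\right) - 22261} = \sqrt{-2592 - 22261} = \sqrt{-24853} = i \sqrt{24853}$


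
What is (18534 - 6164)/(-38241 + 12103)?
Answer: -6185/13069 ≈ -0.47326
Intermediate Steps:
(18534 - 6164)/(-38241 + 12103) = 12370/(-26138) = 12370*(-1/26138) = -6185/13069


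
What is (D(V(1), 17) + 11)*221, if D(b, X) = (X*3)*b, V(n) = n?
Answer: 13702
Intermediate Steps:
D(b, X) = 3*X*b (D(b, X) = (3*X)*b = 3*X*b)
(D(V(1), 17) + 11)*221 = (3*17*1 + 11)*221 = (51 + 11)*221 = 62*221 = 13702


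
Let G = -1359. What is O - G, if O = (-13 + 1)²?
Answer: 1503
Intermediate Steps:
O = 144 (O = (-12)² = 144)
O - G = 144 - 1*(-1359) = 144 + 1359 = 1503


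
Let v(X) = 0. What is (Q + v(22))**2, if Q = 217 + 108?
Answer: 105625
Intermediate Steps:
Q = 325
(Q + v(22))**2 = (325 + 0)**2 = 325**2 = 105625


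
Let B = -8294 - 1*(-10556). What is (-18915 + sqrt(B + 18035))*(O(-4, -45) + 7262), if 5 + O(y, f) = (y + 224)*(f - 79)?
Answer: 378735045 - 20023*sqrt(20297) ≈ 3.7588e+8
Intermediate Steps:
B = 2262 (B = -8294 + 10556 = 2262)
O(y, f) = -5 + (-79 + f)*(224 + y) (O(y, f) = -5 + (y + 224)*(f - 79) = -5 + (224 + y)*(-79 + f) = -5 + (-79 + f)*(224 + y))
(-18915 + sqrt(B + 18035))*(O(-4, -45) + 7262) = (-18915 + sqrt(2262 + 18035))*((-17701 - 79*(-4) + 224*(-45) - 45*(-4)) + 7262) = (-18915 + sqrt(20297))*((-17701 + 316 - 10080 + 180) + 7262) = (-18915 + sqrt(20297))*(-27285 + 7262) = (-18915 + sqrt(20297))*(-20023) = 378735045 - 20023*sqrt(20297)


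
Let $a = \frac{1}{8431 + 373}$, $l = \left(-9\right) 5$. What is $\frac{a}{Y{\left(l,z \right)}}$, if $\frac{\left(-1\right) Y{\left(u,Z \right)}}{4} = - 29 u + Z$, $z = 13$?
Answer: $- \frac{1}{46414688} \approx -2.1545 \cdot 10^{-8}$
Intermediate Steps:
$l = -45$
$Y{\left(u,Z \right)} = - 4 Z + 116 u$ ($Y{\left(u,Z \right)} = - 4 \left(- 29 u + Z\right) = - 4 \left(Z - 29 u\right) = - 4 Z + 116 u$)
$a = \frac{1}{8804} \approx 0.00011358$
$\frac{a}{Y{\left(l,z \right)}} = \frac{1}{8804 \left(\left(-4\right) 13 + 116 \left(-45\right)\right)} = \frac{1}{8804 \left(-52 - 5220\right)} = \frac{1}{8804 \left(-5272\right)} = \frac{1}{8804} \left(- \frac{1}{5272}\right) = - \frac{1}{46414688}$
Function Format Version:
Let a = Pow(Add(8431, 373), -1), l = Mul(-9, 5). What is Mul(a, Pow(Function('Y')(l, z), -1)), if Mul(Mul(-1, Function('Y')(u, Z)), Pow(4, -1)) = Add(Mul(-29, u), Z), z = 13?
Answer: Rational(-1, 46414688) ≈ -2.1545e-8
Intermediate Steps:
l = -45
Function('Y')(u, Z) = Add(Mul(-4, Z), Mul(116, u)) (Function('Y')(u, Z) = Mul(-4, Add(Mul(-29, u), Z)) = Mul(-4, Add(Z, Mul(-29, u))) = Add(Mul(-4, Z), Mul(116, u)))
a = Rational(1, 8804) (a = Pow(8804, -1) = Rational(1, 8804) ≈ 0.00011358)
Mul(a, Pow(Function('Y')(l, z), -1)) = Mul(Rational(1, 8804), Pow(Add(Mul(-4, 13), Mul(116, -45)), -1)) = Mul(Rational(1, 8804), Pow(Add(-52, -5220), -1)) = Mul(Rational(1, 8804), Pow(-5272, -1)) = Mul(Rational(1, 8804), Rational(-1, 5272)) = Rational(-1, 46414688)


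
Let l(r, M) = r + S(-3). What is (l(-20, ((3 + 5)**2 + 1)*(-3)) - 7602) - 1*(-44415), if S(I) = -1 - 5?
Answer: 36787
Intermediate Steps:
S(I) = -6
l(r, M) = -6 + r (l(r, M) = r - 6 = -6 + r)
(l(-20, ((3 + 5)**2 + 1)*(-3)) - 7602) - 1*(-44415) = ((-6 - 20) - 7602) - 1*(-44415) = (-26 - 7602) + 44415 = -7628 + 44415 = 36787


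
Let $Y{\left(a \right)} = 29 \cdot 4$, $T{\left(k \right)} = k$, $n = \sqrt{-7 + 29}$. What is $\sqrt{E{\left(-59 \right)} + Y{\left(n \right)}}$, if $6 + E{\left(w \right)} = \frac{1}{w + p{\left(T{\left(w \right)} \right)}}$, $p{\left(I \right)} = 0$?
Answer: $\frac{3 \sqrt{42539}}{59} \approx 10.487$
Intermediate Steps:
$n = \sqrt{22} \approx 4.6904$
$E{\left(w \right)} = -6 + \frac{1}{w}$ ($E{\left(w \right)} = -6 + \frac{1}{w + 0} = -6 + \frac{1}{w}$)
$Y{\left(a \right)} = 116$
$\sqrt{E{\left(-59 \right)} + Y{\left(n \right)}} = \sqrt{\left(-6 + \frac{1}{-59}\right) + 116} = \sqrt{\left(-6 - \frac{1}{59}\right) + 116} = \sqrt{- \frac{355}{59} + 116} = \sqrt{\frac{6489}{59}} = \frac{3 \sqrt{42539}}{59}$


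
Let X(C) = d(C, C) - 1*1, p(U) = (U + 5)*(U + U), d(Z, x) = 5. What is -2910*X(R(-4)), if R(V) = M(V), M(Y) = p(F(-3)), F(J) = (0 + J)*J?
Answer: -11640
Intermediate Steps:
F(J) = J**2 (F(J) = J*J = J**2)
p(U) = 2*U*(5 + U) (p(U) = (5 + U)*(2*U) = 2*U*(5 + U))
M(Y) = 252 (M(Y) = 2*(-3)**2*(5 + (-3)**2) = 2*9*(5 + 9) = 2*9*14 = 252)
R(V) = 252
X(C) = 4 (X(C) = 5 - 1*1 = 5 - 1 = 4)
-2910*X(R(-4)) = -2910*4 = -11640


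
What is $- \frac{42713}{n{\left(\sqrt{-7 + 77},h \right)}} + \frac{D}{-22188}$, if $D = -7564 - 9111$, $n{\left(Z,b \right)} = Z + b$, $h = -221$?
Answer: $\frac{70086167383}{360710316} + \frac{42713 \sqrt{70}}{48771} \approx 201.63$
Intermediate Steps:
$D = -16675$ ($D = -7564 - 9111 = -16675$)
$- \frac{42713}{n{\left(\sqrt{-7 + 77},h \right)}} + \frac{D}{-22188} = - \frac{42713}{\sqrt{-7 + 77} - 221} - \frac{16675}{-22188} = - \frac{42713}{\sqrt{70} - 221} - - \frac{16675}{22188} = - \frac{42713}{-221 + \sqrt{70}} + \frac{16675}{22188} = \frac{16675}{22188} - \frac{42713}{-221 + \sqrt{70}}$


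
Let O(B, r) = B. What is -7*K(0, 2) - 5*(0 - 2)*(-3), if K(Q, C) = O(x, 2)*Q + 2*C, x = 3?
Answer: -58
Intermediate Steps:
K(Q, C) = 2*C + 3*Q (K(Q, C) = 3*Q + 2*C = 2*C + 3*Q)
-7*K(0, 2) - 5*(0 - 2)*(-3) = -7*(2*2 + 3*0) - 5*(0 - 2)*(-3) = -7*(4 + 0) - 5*(-2)*(-3) = -7*4 + 10*(-3) = -28 - 30 = -58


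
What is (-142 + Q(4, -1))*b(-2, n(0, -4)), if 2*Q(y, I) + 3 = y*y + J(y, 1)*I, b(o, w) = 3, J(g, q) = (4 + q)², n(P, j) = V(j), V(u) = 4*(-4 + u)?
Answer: -444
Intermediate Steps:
V(u) = -16 + 4*u
n(P, j) = -16 + 4*j
Q(y, I) = -3/2 + y²/2 + 25*I/2 (Q(y, I) = -3/2 + (y*y + (4 + 1)²*I)/2 = -3/2 + (y² + 5²*I)/2 = -3/2 + (y² + 25*I)/2 = -3/2 + (y²/2 + 25*I/2) = -3/2 + y²/2 + 25*I/2)
(-142 + Q(4, -1))*b(-2, n(0, -4)) = (-142 + (-3/2 + (½)*4² + (25/2)*(-1)))*3 = (-142 + (-3/2 + (½)*16 - 25/2))*3 = (-142 + (-3/2 + 8 - 25/2))*3 = (-142 - 6)*3 = -148*3 = -444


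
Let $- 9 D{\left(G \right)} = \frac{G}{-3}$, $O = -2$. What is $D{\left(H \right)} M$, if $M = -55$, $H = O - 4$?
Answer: $\frac{110}{9} \approx 12.222$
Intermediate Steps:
$H = -6$ ($H = -2 - 4 = -6$)
$D{\left(G \right)} = \frac{G}{27}$ ($D{\left(G \right)} = - \frac{G \frac{1}{-3}}{9} = - \frac{G \left(- \frac{1}{3}\right)}{9} = - \frac{\left(- \frac{1}{3}\right) G}{9} = \frac{G}{27}$)
$D{\left(H \right)} M = \frac{1}{27} \left(-6\right) \left(-55\right) = \left(- \frac{2}{9}\right) \left(-55\right) = \frac{110}{9}$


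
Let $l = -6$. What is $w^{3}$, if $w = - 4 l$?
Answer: $13824$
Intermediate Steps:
$w = 24$ ($w = \left(-4\right) \left(-6\right) = 24$)
$w^{3} = 24^{3} = 13824$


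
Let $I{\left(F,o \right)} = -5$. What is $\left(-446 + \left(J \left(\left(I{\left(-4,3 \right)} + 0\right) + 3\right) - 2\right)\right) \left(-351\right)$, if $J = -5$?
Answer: $153738$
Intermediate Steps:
$\left(-446 + \left(J \left(\left(I{\left(-4,3 \right)} + 0\right) + 3\right) - 2\right)\right) \left(-351\right) = \left(-446 - \left(2 + 5 \left(\left(-5 + 0\right) + 3\right)\right)\right) \left(-351\right) = \left(-446 - \left(2 + 5 \left(-5 + 3\right)\right)\right) \left(-351\right) = \left(-446 - -8\right) \left(-351\right) = \left(-446 + \left(10 - 2\right)\right) \left(-351\right) = \left(-446 + 8\right) \left(-351\right) = \left(-438\right) \left(-351\right) = 153738$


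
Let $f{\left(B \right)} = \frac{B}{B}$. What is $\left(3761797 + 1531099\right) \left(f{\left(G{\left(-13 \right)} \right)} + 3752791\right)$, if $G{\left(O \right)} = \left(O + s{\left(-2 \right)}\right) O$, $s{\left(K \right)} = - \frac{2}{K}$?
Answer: $19863137765632$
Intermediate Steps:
$G{\left(O \right)} = O \left(1 + O\right)$ ($G{\left(O \right)} = \left(O - \frac{2}{-2}\right) O = \left(O - -1\right) O = \left(O + 1\right) O = \left(1 + O\right) O = O \left(1 + O\right)$)
$f{\left(B \right)} = 1$
$\left(3761797 + 1531099\right) \left(f{\left(G{\left(-13 \right)} \right)} + 3752791\right) = \left(3761797 + 1531099\right) \left(1 + 3752791\right) = 5292896 \cdot 3752792 = 19863137765632$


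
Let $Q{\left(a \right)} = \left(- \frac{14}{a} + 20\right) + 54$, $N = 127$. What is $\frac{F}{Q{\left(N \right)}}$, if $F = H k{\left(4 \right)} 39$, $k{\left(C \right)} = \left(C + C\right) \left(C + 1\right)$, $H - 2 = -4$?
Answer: $- \frac{16510}{391} \approx -42.225$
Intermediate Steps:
$H = -2$ ($H = 2 - 4 = -2$)
$Q{\left(a \right)} = 74 - \frac{14}{a}$ ($Q{\left(a \right)} = \left(20 - \frac{14}{a}\right) + 54 = 74 - \frac{14}{a}$)
$k{\left(C \right)} = 2 C \left(1 + C\right)$
$F = -3120$ ($F = - 2 \cdot 2 \cdot 4 \left(1 + 4\right) 39 = - 2 \cdot 2 \cdot 4 \cdot 5 \cdot 39 = \left(-2\right) 40 \cdot 39 = \left(-80\right) 39 = -3120$)
$\frac{F}{Q{\left(N \right)}} = - \frac{3120}{74 - \frac{14}{127}} = - \frac{3120}{\frac{9384}{127}} = \left(-3120\right) \frac{127}{9384} = - \frac{16510}{391}$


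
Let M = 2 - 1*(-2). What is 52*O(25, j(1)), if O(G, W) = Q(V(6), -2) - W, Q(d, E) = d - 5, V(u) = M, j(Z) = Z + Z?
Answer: -156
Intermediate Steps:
j(Z) = 2*Z
M = 4 (M = 2 + 2 = 4)
V(u) = 4
Q(d, E) = -5 + d
O(G, W) = -1 - W (O(G, W) = (-5 + 4) - W = -1 - W)
52*O(25, j(1)) = 52*(-1 - 2) = 52*(-3) = -156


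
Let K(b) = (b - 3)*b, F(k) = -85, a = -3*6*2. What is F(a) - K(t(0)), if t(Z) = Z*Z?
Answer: -85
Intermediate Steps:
t(Z) = Z²
a = -36 (a = -18*2 = -36)
K(b) = b*(-3 + b) (K(b) = (-3 + b)*b = b*(-3 + b))
F(a) - K(t(0)) = -85 - 0²*(-3 + 0²) = -85 - 0*(-3 + 0) = -85 - 0*(-3) = -85 - 1*0 = -85 + 0 = -85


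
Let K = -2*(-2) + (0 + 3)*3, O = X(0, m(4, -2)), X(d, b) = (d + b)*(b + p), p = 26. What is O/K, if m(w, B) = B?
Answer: -48/13 ≈ -3.6923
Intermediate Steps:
X(d, b) = (26 + b)*(b + d) (X(d, b) = (d + b)*(b + 26) = (b + d)*(26 + b) = (26 + b)*(b + d))
O = -48 (O = (-2)**2 + 26*(-2) + 26*0 - 2*0 = 4 - 52 + 0 + 0 = -48)
K = 13 (K = 4 + 3*3 = 4 + 9 = 13)
O/K = -48/13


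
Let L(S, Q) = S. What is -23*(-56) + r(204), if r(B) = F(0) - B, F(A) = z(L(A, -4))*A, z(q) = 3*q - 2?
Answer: 1084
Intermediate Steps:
z(q) = -2 + 3*q
F(A) = A*(-2 + 3*A) (F(A) = (-2 + 3*A)*A = A*(-2 + 3*A))
r(B) = -B (r(B) = 0*(-2 + 3*0) - B = 0*(-2 + 0) - B = 0*(-2) - B = 0 - B = -B)
-23*(-56) + r(204) = -23*(-56) - 1*204 = 1288 - 204 = 1084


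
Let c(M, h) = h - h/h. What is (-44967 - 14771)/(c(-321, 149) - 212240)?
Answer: 1757/6238 ≈ 0.28166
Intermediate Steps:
c(M, h) = -1 + h (c(M, h) = h - 1*1 = h - 1 = -1 + h)
(-44967 - 14771)/(c(-321, 149) - 212240) = (-44967 - 14771)/((-1 + 149) - 212240) = -59738/(148 - 212240) = -59738/(-212092) = -59738*(-1/212092) = 1757/6238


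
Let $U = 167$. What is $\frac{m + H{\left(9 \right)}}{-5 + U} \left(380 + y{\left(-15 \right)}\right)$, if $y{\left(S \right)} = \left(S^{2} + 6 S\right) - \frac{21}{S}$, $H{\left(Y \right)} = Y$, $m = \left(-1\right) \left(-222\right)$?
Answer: $\frac{99407}{135} \approx 736.35$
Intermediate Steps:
$m = 222$
$y{\left(S \right)} = S^{2} - \frac{21}{S} + 6 S$
$\frac{m + H{\left(9 \right)}}{-5 + U} \left(380 + y{\left(-15 \right)}\right) = \frac{222 + 9}{-5 + 167} \left(380 + \frac{-21 + \left(-15\right)^{2} \left(6 - 15\right)}{-15}\right) = \frac{231}{162} \left(380 - \frac{-21 + 225 \left(-9\right)}{15}\right) = 231 \cdot \frac{1}{162} \left(380 - \frac{-21 - 2025}{15}\right) = \frac{77 \left(380 - - \frac{682}{5}\right)}{54} = \frac{77 \left(380 + \frac{682}{5}\right)}{54} = \frac{77}{54} \cdot \frac{2582}{5} = \frac{99407}{135}$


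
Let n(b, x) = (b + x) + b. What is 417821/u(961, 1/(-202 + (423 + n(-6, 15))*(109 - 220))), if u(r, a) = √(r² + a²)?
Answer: 19841483648*√83305663011881/416528315059405 ≈ 434.78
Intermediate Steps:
n(b, x) = x + 2*b
u(r, a) = √(a² + r²)
417821/u(961, 1/(-202 + (423 + n(-6, 15))*(109 - 220))) = 417821/(√((1/(-202 + (423 + (15 + 2*(-6)))*(109 - 220)))² + 961²)) = 417821/(√((1/(-202 + (423 + (15 - 12))*(-111)))² + 923521)) = 417821/(√((1/(-202 + (423 + 3)*(-111)))² + 923521)) = 417821/(√((1/(-202 + 426*(-111)))² + 923521)) = 417821/(√((1/(-202 - 47286))² + 923521)) = 417821/(√((1/(-47488))² + 923521)) = 417821/(√((-1/47488)² + 923521)) = 417821/(√(1/2255110144 + 923521)) = 417821/(√(2082641575297025/2255110144)) = 417821/((5*√83305663011881/47488)) = 417821*(47488*√83305663011881/416528315059405) = 19841483648*√83305663011881/416528315059405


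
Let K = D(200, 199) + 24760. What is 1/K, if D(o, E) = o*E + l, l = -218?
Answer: 1/64342 ≈ 1.5542e-5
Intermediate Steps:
D(o, E) = -218 + E*o (D(o, E) = o*E - 218 = E*o - 218 = -218 + E*o)
K = 64342 (K = (-218 + 199*200) + 24760 = (-218 + 39800) + 24760 = 39582 + 24760 = 64342)
1/K = 1/64342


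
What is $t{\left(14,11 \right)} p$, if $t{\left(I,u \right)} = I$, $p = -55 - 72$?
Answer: $-1778$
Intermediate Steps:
$p = -127$ ($p = -55 - 72 = -127$)
$t{\left(14,11 \right)} p = 14 \left(-127\right) = -1778$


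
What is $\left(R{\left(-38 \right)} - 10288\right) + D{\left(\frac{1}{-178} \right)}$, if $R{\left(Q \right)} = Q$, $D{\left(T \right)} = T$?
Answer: $- \frac{1838029}{178} \approx -10326.0$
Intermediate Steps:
$\left(R{\left(-38 \right)} - 10288\right) + D{\left(\frac{1}{-178} \right)} = \left(-38 - 10288\right) + \frac{1}{-178} = -10326 - \frac{1}{178} = - \frac{1838029}{178}$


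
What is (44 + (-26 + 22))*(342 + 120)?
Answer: 18480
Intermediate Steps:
(44 + (-26 + 22))*(342 + 120) = (44 - 4)*462 = 40*462 = 18480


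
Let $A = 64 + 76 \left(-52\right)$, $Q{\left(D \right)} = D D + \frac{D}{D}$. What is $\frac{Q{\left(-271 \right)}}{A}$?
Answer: $- \frac{36721}{1944} \approx -18.889$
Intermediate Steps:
$Q{\left(D \right)} = 1 + D^{2}$ ($Q{\left(D \right)} = D^{2} + 1 = 1 + D^{2}$)
$A = -3888$ ($A = 64 - 3952 = -3888$)
$\frac{Q{\left(-271 \right)}}{A} = \frac{1 + \left(-271\right)^{2}}{-3888} = \left(1 + 73441\right) \left(- \frac{1}{3888}\right) = 73442 \left(- \frac{1}{3888}\right) = - \frac{36721}{1944}$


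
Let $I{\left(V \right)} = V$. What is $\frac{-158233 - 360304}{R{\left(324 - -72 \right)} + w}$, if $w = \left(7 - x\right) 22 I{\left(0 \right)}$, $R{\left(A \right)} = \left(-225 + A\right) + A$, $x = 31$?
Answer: $- \frac{518537}{567} \approx -914.53$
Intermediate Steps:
$R{\left(A \right)} = -225 + 2 A$
$w = 0$ ($w = \left(7 - 31\right) 22 \cdot 0 = \left(-24\right) 22 \cdot 0 = \left(-528\right) 0 = 0$)
$\frac{-158233 - 360304}{R{\left(324 - -72 \right)} + w} = \frac{-158233 - 360304}{\left(-225 + 2 \left(324 - -72\right)\right) + 0} = - \frac{518537}{\left(-225 + 2 \left(324 + 72\right)\right) + 0} = - \frac{518537}{\left(-225 + 2 \cdot 396\right) + 0} = - \frac{518537}{\left(-225 + 792\right) + 0} = - \frac{518537}{567 + 0} = - \frac{518537}{567}$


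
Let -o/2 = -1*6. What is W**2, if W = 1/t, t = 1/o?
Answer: 144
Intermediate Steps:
o = 12 (o = -(-2)*6 = -2*(-6) = 12)
t = 1/12 ≈ 0.083333
W = 12 (W = 1/(1/12) = 12)
W**2 = 12**2 = 144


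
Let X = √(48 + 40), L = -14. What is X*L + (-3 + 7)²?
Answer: 16 - 28*√22 ≈ -115.33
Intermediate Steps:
X = 2*√22 (X = √88 = 2*√22 ≈ 9.3808)
X*L + (-3 + 7)² = (2*√22)*(-14) + (-3 + 7)² = -28*√22 + 4² = -28*√22 + 16 = 16 - 28*√22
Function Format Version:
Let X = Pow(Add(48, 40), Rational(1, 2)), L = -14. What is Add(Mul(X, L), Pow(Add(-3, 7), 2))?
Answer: Add(16, Mul(-28, Pow(22, Rational(1, 2)))) ≈ -115.33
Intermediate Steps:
X = Mul(2, Pow(22, Rational(1, 2))) (X = Pow(88, Rational(1, 2)) = Mul(2, Pow(22, Rational(1, 2))) ≈ 9.3808)
Add(Mul(X, L), Pow(Add(-3, 7), 2)) = Add(Mul(Mul(2, Pow(22, Rational(1, 2))), -14), Pow(Add(-3, 7), 2)) = Add(Mul(-28, Pow(22, Rational(1, 2))), Pow(4, 2)) = Add(Mul(-28, Pow(22, Rational(1, 2))), 16) = Add(16, Mul(-28, Pow(22, Rational(1, 2))))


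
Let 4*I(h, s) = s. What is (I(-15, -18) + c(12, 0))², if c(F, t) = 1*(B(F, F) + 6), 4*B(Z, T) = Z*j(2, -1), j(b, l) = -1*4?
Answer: 441/4 ≈ 110.25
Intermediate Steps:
I(h, s) = s/4
j(b, l) = -4
B(Z, T) = -Z (B(Z, T) = (Z*(-4))/4 = (-4*Z)/4 = -Z)
c(F, t) = 6 - F (c(F, t) = 1*(-F + 6) = 1*(6 - F) = 6 - F)
(I(-15, -18) + c(12, 0))² = ((¼)*(-18) + (6 - 1*12))² = (-9/2 + (6 - 12))² = (-9/2 - 6)² = (-21/2)² = 441/4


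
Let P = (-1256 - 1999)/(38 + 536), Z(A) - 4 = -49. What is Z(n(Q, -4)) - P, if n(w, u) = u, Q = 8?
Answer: -3225/82 ≈ -39.329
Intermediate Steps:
Z(A) = -45 (Z(A) = 4 - 49 = -45)
P = -465/82 (P = -3255/574 = -3255*1/574 = -465/82 ≈ -5.6707)
Z(n(Q, -4)) - P = -45 - 1*(-465/82) = -45 + 465/82 = -3225/82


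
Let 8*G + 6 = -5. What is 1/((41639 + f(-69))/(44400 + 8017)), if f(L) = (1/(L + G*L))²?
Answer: 2246016033/1784189575 ≈ 1.2588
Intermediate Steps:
G = -11/8 (G = -¾ + (⅛)*(-5) = -¾ - 5/8 = -11/8 ≈ -1.3750)
f(L) = 64/(9*L²) (f(L) = (1/(L - 11*L/8))² = (1/(-3*L/8))² = (-8/(3*L))² = 64/(9*L²))
1/((41639 + f(-69))/(44400 + 8017)) = 1/((41639 + (64/9)/(-69)²)/(44400 + 8017)) = 1/((41639 + (64/9)*(1/4761))/52417) = 1/((41639 + 64/42849)*(1/52417)) = 1/((1784189575/42849)*(1/52417)) = 1/(1784189575/2246016033) = 2246016033/1784189575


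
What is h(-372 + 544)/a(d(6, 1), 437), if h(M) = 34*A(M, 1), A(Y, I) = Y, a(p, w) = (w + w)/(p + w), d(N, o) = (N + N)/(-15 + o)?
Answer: 8926972/3059 ≈ 2918.3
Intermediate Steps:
d(N, o) = 2*N/(-15 + o) (d(N, o) = (2*N)/(-15 + o) = 2*N/(-15 + o))
a(p, w) = 2*w/(p + w) (a(p, w) = (2*w)/(p + w) = 2*w/(p + w))
h(M) = 34*M
h(-372 + 544)/a(d(6, 1), 437) = (34*(-372 + 544))/((2*437/(2*6/(-15 + 1) + 437))) = (34*172)/((2*437/(2*6/(-14) + 437))) = 5848/((2*437/(2*6*(-1/14) + 437))) = 5848/((2*437/(-6/7 + 437))) = 5848/((2*437/(3053/7))) = 5848/((2*437*(7/3053))) = 5848/(6118/3053) = 5848*(3053/6118) = 8926972/3059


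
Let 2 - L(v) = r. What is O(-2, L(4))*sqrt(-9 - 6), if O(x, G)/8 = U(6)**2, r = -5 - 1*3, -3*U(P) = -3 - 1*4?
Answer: 392*I*sqrt(15)/9 ≈ 168.69*I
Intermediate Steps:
U(P) = 7/3 (U(P) = -(-3 - 1*4)/3 = -(-3 - 4)/3 = -1/3*(-7) = 7/3)
r = -8 (r = -5 - 3 = -8)
L(v) = 10 (L(v) = 2 - 1*(-8) = 2 + 8 = 10)
O(x, G) = 392/9 (O(x, G) = 8*(7/3)**2 = 8*(49/9) = 392/9)
O(-2, L(4))*sqrt(-9 - 6) = 392*sqrt(-9 - 6)/9 = 392*sqrt(-15)/9 = 392*(I*sqrt(15))/9 = 392*I*sqrt(15)/9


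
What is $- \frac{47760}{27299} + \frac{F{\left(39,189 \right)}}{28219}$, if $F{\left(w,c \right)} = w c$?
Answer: $- \frac{1146518511}{770350481} \approx -1.4883$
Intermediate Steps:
$F{\left(w,c \right)} = c w$
$- \frac{47760}{27299} + \frac{F{\left(39,189 \right)}}{28219} = - \frac{47760}{27299} + \frac{189 \cdot 39}{28219} = \left(-47760\right) \frac{1}{27299} + 7371 \cdot \frac{1}{28219} = - \frac{47760}{27299} + \frac{7371}{28219} = - \frac{1146518511}{770350481}$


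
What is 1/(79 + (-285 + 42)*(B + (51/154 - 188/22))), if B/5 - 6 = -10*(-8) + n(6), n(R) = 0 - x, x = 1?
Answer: -14/1416799 ≈ -9.8814e-6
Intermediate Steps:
n(R) = -1 (n(R) = 0 - 1*1 = 0 - 1 = -1)
B = 425 (B = 30 + 5*(-10*(-8) - 1) = 30 + 5*(80 - 1) = 30 + 5*79 = 30 + 395 = 425)
1/(79 + (-285 + 42)*(B + (51/154 - 188/22))) = 1/(79 + (-285 + 42)*(425 + (51/154 - 188/22))) = 1/(79 - 243*(425 + (51*(1/154) - 188*1/22))) = 1/(79 - 243*(425 + (51/154 - 94/11))) = 1/(79 - 243*(425 - 115/14)) = 1/(79 - 243*5835/14) = 1/(79 - 1417905/14) = 1/(-1416799/14) = -14/1416799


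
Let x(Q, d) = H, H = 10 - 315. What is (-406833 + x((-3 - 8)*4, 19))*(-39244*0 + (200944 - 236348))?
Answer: 14414313752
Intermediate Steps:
H = -305
x(Q, d) = -305
(-406833 + x((-3 - 8)*4, 19))*(-39244*0 + (200944 - 236348)) = (-406833 - 305)*(-39244*0 + (200944 - 236348)) = -407138*(0 - 35404) = -407138*(-35404) = 14414313752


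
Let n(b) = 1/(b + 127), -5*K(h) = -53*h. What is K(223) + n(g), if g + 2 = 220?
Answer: 815512/345 ≈ 2363.8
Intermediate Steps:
g = 218 (g = -2 + 220 = 218)
K(h) = 53*h/5 (K(h) = -(-53)*h/5 = 53*h/5)
n(b) = 1/(127 + b)
K(223) + n(g) = (53/5)*223 + 1/(127 + 218) = 11819/5 + 1/345 = 815512/345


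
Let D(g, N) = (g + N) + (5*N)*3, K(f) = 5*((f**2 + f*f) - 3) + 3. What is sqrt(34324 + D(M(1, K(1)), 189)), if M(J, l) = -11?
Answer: sqrt(37337) ≈ 193.23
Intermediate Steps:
K(f) = -12 + 10*f**2 (K(f) = 5*((f**2 + f**2) - 3) + 3 = 5*(2*f**2 - 3) + 3 = 5*(-3 + 2*f**2) + 3 = (-15 + 10*f**2) + 3 = -12 + 10*f**2)
D(g, N) = g + 16*N (D(g, N) = (N + g) + 15*N = g + 16*N)
sqrt(34324 + D(M(1, K(1)), 189)) = sqrt(34324 + (-11 + 16*189)) = sqrt(34324 + (-11 + 3024)) = sqrt(34324 + 3013) = sqrt(37337)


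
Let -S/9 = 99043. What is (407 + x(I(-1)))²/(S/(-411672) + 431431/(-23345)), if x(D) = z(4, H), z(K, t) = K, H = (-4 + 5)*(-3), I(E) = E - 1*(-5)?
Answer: -77305351038840/7466601577 ≈ -10353.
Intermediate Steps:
I(E) = 5 + E (I(E) = E + 5 = 5 + E)
S = -891387 (S = -9*99043 = -891387)
H = -3 (H = 1*(-3) = -3)
x(D) = 4
(407 + x(I(-1)))²/(S/(-411672) + 431431/(-23345)) = (407 + 4)²/(-891387/(-411672) + 431431/(-23345)) = 411²/(-891387*(-1/411672) + 431431*(-1/23345)) = 168921/(297129/137224 - 61633/3335) = 168921/(-7466601577/457642040) = 168921*(-457642040/7466601577) = -77305351038840/7466601577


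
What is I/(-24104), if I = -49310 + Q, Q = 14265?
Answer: 35045/24104 ≈ 1.4539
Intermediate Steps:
I = -35045 (I = -49310 + 14265 = -35045)
I/(-24104) = -35045/(-24104) = -35045*(-1/24104) = 35045/24104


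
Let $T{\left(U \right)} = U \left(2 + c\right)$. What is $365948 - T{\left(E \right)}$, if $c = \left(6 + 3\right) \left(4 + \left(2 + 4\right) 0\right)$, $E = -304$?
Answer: $377500$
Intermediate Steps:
$c = 36$ ($c = 9 \left(4 + 6 \cdot 0\right) = 9 \left(4 + 0\right) = 9 \cdot 4 = 36$)
$T{\left(U \right)} = 38 U$ ($T{\left(U \right)} = U \left(2 + 36\right) = U 38 = 38 U$)
$365948 - T{\left(E \right)} = 365948 - 38 \left(-304\right) = 365948 - -11552 = 365948 + 11552 = 377500$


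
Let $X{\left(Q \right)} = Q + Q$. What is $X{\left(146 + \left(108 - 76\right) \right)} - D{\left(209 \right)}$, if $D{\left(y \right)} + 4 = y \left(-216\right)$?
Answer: $45504$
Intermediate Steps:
$D{\left(y \right)} = -4 - 216 y$ ($D{\left(y \right)} = -4 + y \left(-216\right) = -4 - 216 y$)
$X{\left(Q \right)} = 2 Q$
$X{\left(146 + \left(108 - 76\right) \right)} - D{\left(209 \right)} = 2 \left(146 + \left(108 - 76\right)\right) - \left(-4 - 45144\right) = 2 \left(146 + 32\right) - -45148 = 2 \cdot 178 + 45148 = 356 + 45148 = 45504$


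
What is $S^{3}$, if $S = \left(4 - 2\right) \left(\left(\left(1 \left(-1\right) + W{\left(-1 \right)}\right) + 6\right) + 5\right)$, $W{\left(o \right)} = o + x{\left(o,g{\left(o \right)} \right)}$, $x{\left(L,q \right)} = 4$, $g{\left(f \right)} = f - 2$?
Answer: $17576$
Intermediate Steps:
$g{\left(f \right)} = -2 + f$
$W{\left(o \right)} = 4 + o$ ($W{\left(o \right)} = o + 4 = 4 + o$)
$S = 26$ ($S = \left(4 - 2\right) \left(\left(\left(1 \left(-1\right) + \left(4 - 1\right)\right) + 6\right) + 5\right) = 2 \left(\left(\left(-1 + 3\right) + 6\right) + 5\right) = 2 \left(\left(2 + 6\right) + 5\right) = 2 \left(8 + 5\right) = 2 \cdot 13 = 26$)
$S^{3} = 26^{3} = 17576$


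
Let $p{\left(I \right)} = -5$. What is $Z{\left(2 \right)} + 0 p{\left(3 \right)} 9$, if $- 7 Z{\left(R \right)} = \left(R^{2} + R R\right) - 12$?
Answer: $\frac{4}{7} \approx 0.57143$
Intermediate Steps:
$Z{\left(R \right)} = \frac{12}{7} - \frac{2 R^{2}}{7}$ ($Z{\left(R \right)} = - \frac{\left(R^{2} + R R\right) - 12}{7} = - \frac{\left(R^{2} + R^{2}\right) - 12}{7} = - \frac{2 R^{2} - 12}{7} = - \frac{-12 + 2 R^{2}}{7} = \frac{12}{7} - \frac{2 R^{2}}{7}$)
$Z{\left(2 \right)} + 0 p{\left(3 \right)} 9 = \left(\frac{12}{7} - \frac{2 \cdot 2^{2}}{7}\right) + 0 \left(-5\right) 9 = \left(\frac{12}{7} - \frac{8}{7}\right) + 0 \cdot 9 = \left(\frac{12}{7} - \frac{8}{7}\right) + 0 = \frac{4}{7} + 0 = \frac{4}{7}$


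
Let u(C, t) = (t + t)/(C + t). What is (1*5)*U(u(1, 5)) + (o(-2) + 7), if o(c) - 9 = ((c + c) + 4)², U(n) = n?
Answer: 73/3 ≈ 24.333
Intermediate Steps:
u(C, t) = 2*t/(C + t) (u(C, t) = (2*t)/(C + t) = 2*t/(C + t))
o(c) = 9 + (4 + 2*c)² (o(c) = 9 + ((c + c) + 4)² = 9 + (2*c + 4)² = 9 + (4 + 2*c)²)
(1*5)*U(u(1, 5)) + (o(-2) + 7) = (1*5)*(2*5/(1 + 5)) + ((9 + 4*(2 - 2)²) + 7) = 5*(2*5/6) + ((9 + 4*0²) + 7) = 5*(2*5*(⅙)) + ((9 + 4*0) + 7) = 5*(5/3) + ((9 + 0) + 7) = 25/3 + (9 + 7) = 25/3 + 16 = 73/3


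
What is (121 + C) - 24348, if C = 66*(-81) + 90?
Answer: -29483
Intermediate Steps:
C = -5256 (C = -5346 + 90 = -5256)
(121 + C) - 24348 = (121 - 5256) - 24348 = -5135 - 24348 = -29483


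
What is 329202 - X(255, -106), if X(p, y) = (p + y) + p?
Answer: 328798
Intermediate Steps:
X(p, y) = y + 2*p
329202 - X(255, -106) = 329202 - (-106 + 2*255) = 329202 - (-106 + 510) = 329202 - 1*404 = 329202 - 404 = 328798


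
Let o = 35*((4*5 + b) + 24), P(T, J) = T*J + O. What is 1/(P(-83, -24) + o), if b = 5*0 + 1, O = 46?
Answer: 1/3613 ≈ 0.00027678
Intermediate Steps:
b = 1 (b = 0 + 1 = 1)
P(T, J) = 46 + J*T (P(T, J) = T*J + 46 = J*T + 46 = 46 + J*T)
o = 1575 (o = 35*((4*5 + 1) + 24) = 35*((20 + 1) + 24) = 35*(21 + 24) = 35*45 = 1575)
1/(P(-83, -24) + o) = 1/((46 - 24*(-83)) + 1575) = 1/((46 + 1992) + 1575) = 1/(2038 + 1575) = 1/3613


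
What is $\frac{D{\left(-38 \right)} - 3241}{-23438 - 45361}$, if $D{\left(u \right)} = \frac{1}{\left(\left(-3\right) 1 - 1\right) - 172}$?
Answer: $\frac{190139}{4036208} \approx 0.047108$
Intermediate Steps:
$D{\left(u \right)} = - \frac{1}{176}$ ($D{\left(u \right)} = \frac{1}{\left(-3 - 1\right) - 172} = \frac{1}{-4 - 172} = \frac{1}{-176} = - \frac{1}{176}$)
$\frac{D{\left(-38 \right)} - 3241}{-23438 - 45361} = \frac{- \frac{1}{176} - 3241}{-23438 - 45361} = - \frac{570417}{176 \left(-68799\right)} = \left(- \frac{570417}{176}\right) \left(- \frac{1}{68799}\right) = \frac{190139}{4036208}$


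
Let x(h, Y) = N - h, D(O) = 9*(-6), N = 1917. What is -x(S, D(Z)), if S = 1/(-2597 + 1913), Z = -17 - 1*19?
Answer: -1311229/684 ≈ -1917.0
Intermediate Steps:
Z = -36 (Z = -17 - 19 = -36)
D(O) = -54
S = -1/684 (S = 1/(-684) = -1/684 ≈ -0.0014620)
x(h, Y) = 1917 - h
-x(S, D(Z)) = -(1917 - 1*(-1/684)) = -(1917 + 1/684) = -1*1311229/684 = -1311229/684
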